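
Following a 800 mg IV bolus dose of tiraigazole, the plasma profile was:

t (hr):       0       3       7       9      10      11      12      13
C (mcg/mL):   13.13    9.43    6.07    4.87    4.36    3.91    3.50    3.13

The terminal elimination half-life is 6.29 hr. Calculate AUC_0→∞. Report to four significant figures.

Trapezoidal AUC_0→13:
  [0→3]: (13.13+9.43)/2 × 3 = 33.84
  [3→7]: (9.43+6.07)/2 × 4 = 31.0
  [7→9]: (6.07+4.87)/2 × 2 = 10.94
  [9→10]: (4.87+4.36)/2 × 1 = 4.615
  [10→11]: (4.36+3.91)/2 × 1 = 4.135
  [11→12]: (3.91+3.50)/2 × 1 = 3.705
  [12→13]: (3.50+3.13)/2 × 1 = 3.315
  Sum = 91.55 mcg/mL·hr
k_e = ln2 / t½ = 0.693147 / 6.29 = 0.1102 hr^-1
Extrapolated tail: C_last / k_e = 3.13 / 0.1102 = 28.403
AUC_0→∞ = 91.55 + 28.403 = 119.953 mcg/mL·hr

AUC = 120.0 mcg/mL·hr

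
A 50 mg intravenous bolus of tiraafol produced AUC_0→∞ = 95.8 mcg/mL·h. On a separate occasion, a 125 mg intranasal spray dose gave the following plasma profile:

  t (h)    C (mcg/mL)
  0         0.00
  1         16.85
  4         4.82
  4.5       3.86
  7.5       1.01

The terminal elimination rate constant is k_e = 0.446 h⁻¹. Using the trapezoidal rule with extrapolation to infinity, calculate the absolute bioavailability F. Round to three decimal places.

F = 0.220

Trapezoidal AUC_0→7.5 (intranasal spray):
  [0→1]: (0.00+16.85)/2 × 1 = 8.425
  [1→4]: (16.85+4.82)/2 × 3 = 32.505
  [4→4.5]: (4.82+3.86)/2 × 0.5 = 2.17
  [4.5→7.5]: (3.86+1.01)/2 × 3 = 7.305
  Sum = 50.405 mcg/mL·h
Tail: C_last/k_e = 1.01/0.446 = 2.265
AUC_0→∞ (intranasal spray) = 50.405 + 2.265 = 52.67 mcg/mL·h
F = (AUC_ev/D_ev)/(AUC_iv/D_iv) = (52.67/125)/(95.8/50) = 0.42136/1.916 = 0.2199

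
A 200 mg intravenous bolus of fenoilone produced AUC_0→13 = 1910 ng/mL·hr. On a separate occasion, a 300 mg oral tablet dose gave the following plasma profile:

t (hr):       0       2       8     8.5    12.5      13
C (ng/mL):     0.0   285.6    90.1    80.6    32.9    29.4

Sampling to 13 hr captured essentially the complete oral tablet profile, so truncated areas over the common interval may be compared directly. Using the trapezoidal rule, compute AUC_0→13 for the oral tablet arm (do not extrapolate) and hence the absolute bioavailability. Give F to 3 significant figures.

Trapezoidal AUC_0→13 (oral tablet):
  [0→2]: (0.0+285.6)/2 × 2 = 285.6
  [2→8]: (285.6+90.1)/2 × 6 = 1127.1
  [8→8.5]: (90.1+80.6)/2 × 0.5 = 42.675
  [8.5→12.5]: (80.6+32.9)/2 × 4 = 227.0
  [12.5→13]: (32.9+29.4)/2 × 0.5 = 15.575
  Sum = 1697.95 ng/mL·hr
F = (AUC_ev/D_ev)/(AUC_iv/D_iv) = (1697.95/300)/(1910/200) = 5.65983/9.55 = 0.5927

F = 0.593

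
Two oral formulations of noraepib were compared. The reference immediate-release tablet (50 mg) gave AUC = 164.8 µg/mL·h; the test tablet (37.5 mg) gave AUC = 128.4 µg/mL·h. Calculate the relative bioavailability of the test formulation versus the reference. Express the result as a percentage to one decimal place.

F_rel = 103.9%

F_rel = (AUC_test/D_test) / (AUC_ref/D_ref)
      = (128.4/37.5) / (164.8/50)
      = 3.424 / 3.296 = 1.0388 = 103.88%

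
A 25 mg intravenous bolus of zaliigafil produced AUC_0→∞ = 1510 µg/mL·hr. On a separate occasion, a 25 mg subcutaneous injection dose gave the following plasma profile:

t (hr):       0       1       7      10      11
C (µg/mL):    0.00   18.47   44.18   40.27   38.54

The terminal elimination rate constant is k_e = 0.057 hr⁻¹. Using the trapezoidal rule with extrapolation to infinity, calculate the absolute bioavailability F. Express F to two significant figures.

F = 0.69

Trapezoidal AUC_0→11 (subcutaneous injection):
  [0→1]: (0.00+18.47)/2 × 1 = 9.235
  [1→7]: (18.47+44.18)/2 × 6 = 187.95
  [7→10]: (44.18+40.27)/2 × 3 = 126.675
  [10→11]: (40.27+38.54)/2 × 1 = 39.405
  Sum = 363.265 µg/mL·hr
Tail: C_last/k_e = 38.54/0.057 = 676.140
AUC_0→∞ (subcutaneous injection) = 363.265 + 676.140 = 1039.405 µg/mL·hr
F = (AUC_ev/D_ev)/(AUC_iv/D_iv) = (1039.405/25)/(1510/25) = 41.5762/60.4 = 0.6883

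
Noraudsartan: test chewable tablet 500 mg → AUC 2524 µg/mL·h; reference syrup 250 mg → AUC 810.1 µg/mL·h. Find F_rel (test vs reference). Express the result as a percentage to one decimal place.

F_rel = (AUC_test/D_test) / (AUC_ref/D_ref)
      = (2524/500) / (810.1/250)
      = 5.048 / 3.2404 = 1.5578 = 155.78%

F_rel = 155.8%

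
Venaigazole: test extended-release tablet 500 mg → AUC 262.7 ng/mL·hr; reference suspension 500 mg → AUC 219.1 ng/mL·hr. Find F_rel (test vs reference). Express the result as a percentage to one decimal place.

F_rel = 119.9%

F_rel = (AUC_test/D_test) / (AUC_ref/D_ref)
      = (262.7/500) / (219.1/500)
      = 0.5254 / 0.4382 = 1.1990 = 119.90%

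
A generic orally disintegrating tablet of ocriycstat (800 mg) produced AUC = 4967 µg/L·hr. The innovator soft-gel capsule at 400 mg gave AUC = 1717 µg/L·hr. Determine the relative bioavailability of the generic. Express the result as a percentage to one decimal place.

F_rel = 144.6%

F_rel = (AUC_test/D_test) / (AUC_ref/D_ref)
      = (4967/800) / (1717/400)
      = 6.20875 / 4.2925 = 1.4464 = 144.64%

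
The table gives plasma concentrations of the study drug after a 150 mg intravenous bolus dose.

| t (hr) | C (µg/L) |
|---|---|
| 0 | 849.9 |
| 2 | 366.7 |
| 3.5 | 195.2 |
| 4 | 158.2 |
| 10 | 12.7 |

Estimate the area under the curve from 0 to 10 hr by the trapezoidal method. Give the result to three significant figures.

AUC = 2240 µg/L·hr

Trapezoidal AUC_0→10:
  [0→2]: (849.9+366.7)/2 × 2 = 1216.6
  [2→3.5]: (366.7+195.2)/2 × 1.5 = 421.425
  [3.5→4]: (195.2+158.2)/2 × 0.5 = 88.35
  [4→10]: (158.2+12.7)/2 × 6 = 512.7
  Sum = 2239.075 µg/L·hr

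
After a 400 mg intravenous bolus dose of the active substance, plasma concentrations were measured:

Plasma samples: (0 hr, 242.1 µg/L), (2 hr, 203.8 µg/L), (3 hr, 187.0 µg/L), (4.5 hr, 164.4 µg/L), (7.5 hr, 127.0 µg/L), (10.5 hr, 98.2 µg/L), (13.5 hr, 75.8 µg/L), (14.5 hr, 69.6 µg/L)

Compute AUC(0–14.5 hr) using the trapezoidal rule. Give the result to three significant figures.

Trapezoidal AUC_0→14.5:
  [0→2]: (242.1+203.8)/2 × 2 = 445.9
  [2→3]: (203.8+187.0)/2 × 1 = 195.4
  [3→4.5]: (187.0+164.4)/2 × 1.5 = 263.55
  [4.5→7.5]: (164.4+127.0)/2 × 3 = 437.1
  [7.5→10.5]: (127.0+98.2)/2 × 3 = 337.8
  [10.5→13.5]: (98.2+75.8)/2 × 3 = 261.0
  [13.5→14.5]: (75.8+69.6)/2 × 1 = 72.7
  Sum = 2013.45 µg/L·hr

AUC = 2010 µg/L·hr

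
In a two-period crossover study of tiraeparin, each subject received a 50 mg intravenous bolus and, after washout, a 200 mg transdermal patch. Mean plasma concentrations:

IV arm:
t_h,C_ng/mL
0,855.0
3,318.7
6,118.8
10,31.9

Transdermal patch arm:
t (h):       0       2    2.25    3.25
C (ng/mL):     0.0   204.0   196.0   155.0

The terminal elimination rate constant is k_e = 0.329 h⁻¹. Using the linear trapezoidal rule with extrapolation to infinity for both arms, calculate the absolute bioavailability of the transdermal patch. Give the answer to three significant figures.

Trapezoidal AUC_0→10 (IV):
  [0→3]: (855.0+318.7)/2 × 3 = 1760.55
  [3→6]: (318.7+118.8)/2 × 3 = 656.25
  [6→10]: (118.8+31.9)/2 × 4 = 301.4
  Sum = 2718.2 ng/mL·h
IV tail: 31.9/0.329 = 96.960; AUC_iv,0→∞ = 2718.2 + 96.960 = 2815.16 ng/mL·h
Trapezoidal AUC_0→3.25 (transdermal patch):
  [0→2]: (0.0+204.0)/2 × 2 = 204.0
  [2→2.25]: (204.0+196.0)/2 × 0.25 = 50.0
  [2.25→3.25]: (196.0+155.0)/2 × 1 = 175.5
  Sum = 429.5 ng/mL·h
transdermal patch tail: 155.0/0.329 = 471.125; AUC_ev,0→∞ = 429.5 + 471.125 = 900.625 ng/mL·h
F = (AUC_ev/D_ev)/(AUC_iv/D_iv) = (900.625/200)/(2815.16/50) = 4.503125/56.3032 = 0.0800

F = 0.0800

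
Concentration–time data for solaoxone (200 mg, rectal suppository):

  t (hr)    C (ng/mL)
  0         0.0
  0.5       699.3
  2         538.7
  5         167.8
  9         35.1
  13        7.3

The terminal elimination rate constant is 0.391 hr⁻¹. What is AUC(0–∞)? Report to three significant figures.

Trapezoidal AUC_0→13:
  [0→0.5]: (0.0+699.3)/2 × 0.5 = 174.825
  [0.5→2]: (699.3+538.7)/2 × 1.5 = 928.5
  [2→5]: (538.7+167.8)/2 × 3 = 1059.75
  [5→9]: (167.8+35.1)/2 × 4 = 405.8
  [9→13]: (35.1+7.3)/2 × 4 = 84.8
  Sum = 2653.675 ng/mL·hr
Extrapolated tail: C_last / k_e = 7.3 / 0.391 = 18.670
AUC_0→∞ = 2653.675 + 18.670 = 2672.345 ng/mL·hr

AUC = 2670 ng/mL·hr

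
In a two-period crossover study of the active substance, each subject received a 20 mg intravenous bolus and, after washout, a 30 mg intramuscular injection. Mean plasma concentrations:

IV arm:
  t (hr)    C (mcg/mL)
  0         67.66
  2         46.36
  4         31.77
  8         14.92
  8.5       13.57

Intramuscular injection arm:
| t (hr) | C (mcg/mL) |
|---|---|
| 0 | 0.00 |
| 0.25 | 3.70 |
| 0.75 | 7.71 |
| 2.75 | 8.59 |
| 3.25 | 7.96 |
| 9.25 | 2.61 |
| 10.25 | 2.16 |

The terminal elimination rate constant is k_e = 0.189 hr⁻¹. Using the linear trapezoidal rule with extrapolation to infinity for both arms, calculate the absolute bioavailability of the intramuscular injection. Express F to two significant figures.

Trapezoidal AUC_0→8.5 (IV):
  [0→2]: (67.66+46.36)/2 × 2 = 114.02
  [2→4]: (46.36+31.77)/2 × 2 = 78.13
  [4→8]: (31.77+14.92)/2 × 4 = 93.38
  [8→8.5]: (14.92+13.57)/2 × 0.5 = 7.1225
  Sum = 292.6525 mcg/mL·hr
IV tail: 13.57/0.189 = 71.799; AUC_iv,0→∞ = 292.6525 + 71.799 = 364.4515 mcg/mL·hr
Trapezoidal AUC_0→10.25 (intramuscular injection):
  [0→0.25]: (0.00+3.70)/2 × 0.25 = 0.4625
  [0.25→0.75]: (3.70+7.71)/2 × 0.5 = 2.8525
  [0.75→2.75]: (7.71+8.59)/2 × 2 = 16.3
  [2.75→3.25]: (8.59+7.96)/2 × 0.5 = 4.1375
  [3.25→9.25]: (7.96+2.61)/2 × 6 = 31.71
  [9.25→10.25]: (2.61+2.16)/2 × 1 = 2.385
  Sum = 57.8475 mcg/mL·hr
intramuscular injection tail: 2.16/0.189 = 11.429; AUC_ev,0→∞ = 57.8475 + 11.429 = 69.2765 mcg/mL·hr
F = (AUC_ev/D_ev)/(AUC_iv/D_iv) = (69.2765/30)/(364.4515/20) = 2.30922/18.222575 = 0.1267

F = 0.13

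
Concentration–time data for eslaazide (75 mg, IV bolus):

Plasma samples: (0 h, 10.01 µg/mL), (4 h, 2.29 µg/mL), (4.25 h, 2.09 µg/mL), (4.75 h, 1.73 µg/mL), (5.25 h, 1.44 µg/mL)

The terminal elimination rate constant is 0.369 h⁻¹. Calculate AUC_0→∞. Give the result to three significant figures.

AUC = 30.8 µg/mL·h

Trapezoidal AUC_0→5.25:
  [0→4]: (10.01+2.29)/2 × 4 = 24.6
  [4→4.25]: (2.29+2.09)/2 × 0.25 = 0.5475
  [4.25→4.75]: (2.09+1.73)/2 × 0.5 = 0.955
  [4.75→5.25]: (1.73+1.44)/2 × 0.5 = 0.7925
  Sum = 26.895 µg/mL·h
Extrapolated tail: C_last / k_e = 1.44 / 0.369 = 3.902
AUC_0→∞ = 26.895 + 3.902 = 30.797 µg/mL·h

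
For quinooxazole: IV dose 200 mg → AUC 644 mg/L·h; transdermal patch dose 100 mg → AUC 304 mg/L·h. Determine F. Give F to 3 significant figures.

F = 0.944

F = (AUC_ev / D_ev) / (AUC_iv / D_iv)
  = (304/100) / (644/200)
  = 3.04 / 3.22 = 0.9441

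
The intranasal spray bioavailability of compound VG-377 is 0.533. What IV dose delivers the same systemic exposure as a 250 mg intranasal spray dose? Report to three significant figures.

D_iv = 133 mg

Systemic exposure from an extravascular dose = F × D_ev, so the equivalent IV dose is F × D_ev.
D_iv = F × D_ev = 0.533 × 250 = 133.25 mg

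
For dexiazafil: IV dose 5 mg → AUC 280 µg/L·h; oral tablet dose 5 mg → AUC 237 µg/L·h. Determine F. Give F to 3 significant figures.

F = (AUC_ev / D_ev) / (AUC_iv / D_iv)
  = (237/5) / (280/5)
  = 47.4 / 56 = 0.8464

F = 0.846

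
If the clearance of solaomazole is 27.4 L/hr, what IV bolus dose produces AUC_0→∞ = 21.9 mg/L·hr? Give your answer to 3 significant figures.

Dose_iv = CL × AUC_0→∞
     = 27.4 × 21.9 = 600.06 mg

Dose = 600 mg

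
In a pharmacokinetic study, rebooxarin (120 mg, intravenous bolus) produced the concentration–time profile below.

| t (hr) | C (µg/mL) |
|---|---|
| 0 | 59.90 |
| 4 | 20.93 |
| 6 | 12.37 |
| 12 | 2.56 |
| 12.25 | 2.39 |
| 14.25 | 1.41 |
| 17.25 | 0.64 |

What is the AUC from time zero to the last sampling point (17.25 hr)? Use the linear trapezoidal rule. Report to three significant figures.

Trapezoidal AUC_0→17.25:
  [0→4]: (59.90+20.93)/2 × 4 = 161.66
  [4→6]: (20.93+12.37)/2 × 2 = 33.3
  [6→12]: (12.37+2.56)/2 × 6 = 44.79
  [12→12.25]: (2.56+2.39)/2 × 0.25 = 0.61875
  [12.25→14.25]: (2.39+1.41)/2 × 2 = 3.8
  [14.25→17.25]: (1.41+0.64)/2 × 3 = 3.075
  Sum = 247.24375 µg/mL·hr

AUC = 247 µg/mL·hr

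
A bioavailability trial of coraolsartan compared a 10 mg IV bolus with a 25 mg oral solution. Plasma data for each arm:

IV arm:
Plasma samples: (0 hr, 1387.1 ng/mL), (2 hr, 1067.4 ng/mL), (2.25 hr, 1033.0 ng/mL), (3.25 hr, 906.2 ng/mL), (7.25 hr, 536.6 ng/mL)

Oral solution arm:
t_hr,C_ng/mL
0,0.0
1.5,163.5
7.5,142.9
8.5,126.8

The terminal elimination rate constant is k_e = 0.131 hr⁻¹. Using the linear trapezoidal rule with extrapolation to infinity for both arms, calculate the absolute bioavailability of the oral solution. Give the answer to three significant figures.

F = 0.0804

Trapezoidal AUC_0→7.25 (IV):
  [0→2]: (1387.1+1067.4)/2 × 2 = 2454.5
  [2→2.25]: (1067.4+1033.0)/2 × 0.25 = 262.55
  [2.25→3.25]: (1033.0+906.2)/2 × 1 = 969.6
  [3.25→7.25]: (906.2+536.6)/2 × 4 = 2885.6
  Sum = 6572.25 ng/mL·hr
IV tail: 536.6/0.131 = 4096.183; AUC_iv,0→∞ = 6572.25 + 4096.183 = 10668.433 ng/mL·hr
Trapezoidal AUC_0→8.5 (oral solution):
  [0→1.5]: (0.0+163.5)/2 × 1.5 = 122.625
  [1.5→7.5]: (163.5+142.9)/2 × 6 = 919.2
  [7.5→8.5]: (142.9+126.8)/2 × 1 = 134.85
  Sum = 1176.675 ng/mL·hr
oral solution tail: 126.8/0.131 = 967.939; AUC_ev,0→∞ = 1176.675 + 967.939 = 2144.614 ng/mL·hr
F = (AUC_ev/D_ev)/(AUC_iv/D_iv) = (2144.614/25)/(10668.433/10) = 85.78456/1066.8433 = 0.0804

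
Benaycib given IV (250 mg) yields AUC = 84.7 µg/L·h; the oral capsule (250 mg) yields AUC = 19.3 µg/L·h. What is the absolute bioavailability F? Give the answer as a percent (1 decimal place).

F = (AUC_ev / D_ev) / (AUC_iv / D_iv)
  = (19.3/250) / (84.7/250)
  = 0.0772 / 0.3388 = 0.2279
  = 22.79%

F = 22.8%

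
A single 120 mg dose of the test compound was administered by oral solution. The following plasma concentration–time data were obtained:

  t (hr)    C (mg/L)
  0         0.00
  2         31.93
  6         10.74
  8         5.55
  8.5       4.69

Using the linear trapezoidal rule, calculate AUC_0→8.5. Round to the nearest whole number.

Trapezoidal AUC_0→8.5:
  [0→2]: (0.00+31.93)/2 × 2 = 31.93
  [2→6]: (31.93+10.74)/2 × 4 = 85.34
  [6→8]: (10.74+5.55)/2 × 2 = 16.29
  [8→8.5]: (5.55+4.69)/2 × 0.5 = 2.56
  Sum = 136.12 mg/L·hr

AUC = 136 mg/L·hr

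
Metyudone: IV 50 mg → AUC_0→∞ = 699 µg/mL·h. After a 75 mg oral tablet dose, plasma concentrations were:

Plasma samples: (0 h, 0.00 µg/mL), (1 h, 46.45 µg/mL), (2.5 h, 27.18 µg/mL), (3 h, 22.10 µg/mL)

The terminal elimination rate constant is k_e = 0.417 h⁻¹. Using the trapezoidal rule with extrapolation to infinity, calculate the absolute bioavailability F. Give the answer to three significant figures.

F = 0.137

Trapezoidal AUC_0→3 (oral tablet):
  [0→1]: (0.00+46.45)/2 × 1 = 23.225
  [1→2.5]: (46.45+27.18)/2 × 1.5 = 55.2225
  [2.5→3]: (27.18+22.10)/2 × 0.5 = 12.32
  Sum = 90.7675 µg/mL·h
Tail: C_last/k_e = 22.10/0.417 = 52.998
AUC_0→∞ (oral tablet) = 90.7675 + 52.998 = 143.7655 µg/mL·h
F = (AUC_ev/D_ev)/(AUC_iv/D_iv) = (143.7655/75)/(699/50) = 1.91687/13.98 = 0.1371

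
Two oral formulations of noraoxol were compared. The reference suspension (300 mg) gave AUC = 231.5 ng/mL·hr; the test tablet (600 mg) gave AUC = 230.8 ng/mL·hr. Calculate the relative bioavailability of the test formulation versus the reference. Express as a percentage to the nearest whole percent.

F_rel = (AUC_test/D_test) / (AUC_ref/D_ref)
      = (230.8/600) / (231.5/300)
      = 0.384667 / 0.771667 = 0.4985 = 49.85%

F_rel = 50%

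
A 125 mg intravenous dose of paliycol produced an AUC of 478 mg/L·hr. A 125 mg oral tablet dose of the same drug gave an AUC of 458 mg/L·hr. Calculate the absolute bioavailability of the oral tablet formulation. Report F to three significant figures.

F = (AUC_ev / D_ev) / (AUC_iv / D_iv)
  = (458/125) / (478/125)
  = 3.664 / 3.824 = 0.9582

F = 0.958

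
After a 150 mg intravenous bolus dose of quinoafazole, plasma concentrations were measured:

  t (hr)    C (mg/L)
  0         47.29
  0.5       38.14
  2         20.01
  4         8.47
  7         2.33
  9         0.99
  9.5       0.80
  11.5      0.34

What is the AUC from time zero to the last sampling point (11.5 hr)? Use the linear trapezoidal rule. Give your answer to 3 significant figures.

Trapezoidal AUC_0→11.5:
  [0→0.5]: (47.29+38.14)/2 × 0.5 = 21.3575
  [0.5→2]: (38.14+20.01)/2 × 1.5 = 43.6125
  [2→4]: (20.01+8.47)/2 × 2 = 28.48
  [4→7]: (8.47+2.33)/2 × 3 = 16.2
  [7→9]: (2.33+0.99)/2 × 2 = 3.32
  [9→9.5]: (0.99+0.80)/2 × 0.5 = 0.4475
  [9.5→11.5]: (0.80+0.34)/2 × 2 = 1.14
  Sum = 114.5575 mg/L·hr

AUC = 115 mg/L·hr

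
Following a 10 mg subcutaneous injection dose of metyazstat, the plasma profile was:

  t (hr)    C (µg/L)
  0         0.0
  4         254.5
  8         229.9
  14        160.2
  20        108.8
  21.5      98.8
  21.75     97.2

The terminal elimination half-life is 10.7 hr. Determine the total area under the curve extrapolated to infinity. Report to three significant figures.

Trapezoidal AUC_0→21.75:
  [0→4]: (0.0+254.5)/2 × 4 = 509.0
  [4→8]: (254.5+229.9)/2 × 4 = 968.8
  [8→14]: (229.9+160.2)/2 × 6 = 1170.3
  [14→20]: (160.2+108.8)/2 × 6 = 807.0
  [20→21.5]: (108.8+98.8)/2 × 1.5 = 155.7
  [21.5→21.75]: (98.8+97.2)/2 × 0.25 = 24.5
  Sum = 3635.3 µg/L·hr
k_e = ln2 / t½ = 0.693147 / 10.7 = 0.0648 hr^-1
Extrapolated tail: C_last / k_e = 97.2 / 0.0648 = 1500.000
AUC_0→∞ = 3635.3 + 1500.000 = 5135.3 µg/L·hr

AUC = 5140 µg/L·hr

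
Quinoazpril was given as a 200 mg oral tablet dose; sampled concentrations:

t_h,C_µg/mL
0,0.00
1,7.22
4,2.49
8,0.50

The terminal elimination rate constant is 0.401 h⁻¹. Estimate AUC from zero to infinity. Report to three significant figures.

AUC = 25.4 µg/mL·h

Trapezoidal AUC_0→8:
  [0→1]: (0.00+7.22)/2 × 1 = 3.61
  [1→4]: (7.22+2.49)/2 × 3 = 14.565
  [4→8]: (2.49+0.50)/2 × 4 = 5.98
  Sum = 24.155 µg/mL·h
Extrapolated tail: C_last / k_e = 0.50 / 0.401 = 1.247
AUC_0→∞ = 24.155 + 1.247 = 25.402 µg/mL·h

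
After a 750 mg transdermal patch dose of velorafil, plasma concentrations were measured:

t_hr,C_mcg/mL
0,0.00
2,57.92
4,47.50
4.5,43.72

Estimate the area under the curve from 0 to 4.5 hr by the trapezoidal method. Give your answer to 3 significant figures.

AUC = 186 mcg/mL·hr

Trapezoidal AUC_0→4.5:
  [0→2]: (0.00+57.92)/2 × 2 = 57.92
  [2→4]: (57.92+47.50)/2 × 2 = 105.42
  [4→4.5]: (47.50+43.72)/2 × 0.5 = 22.805
  Sum = 186.145 mcg/mL·hr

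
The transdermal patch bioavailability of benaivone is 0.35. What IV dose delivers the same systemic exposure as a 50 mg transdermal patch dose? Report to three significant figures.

D_iv = 17.5 mg

Systemic exposure from an extravascular dose = F × D_ev, so the equivalent IV dose is F × D_ev.
D_iv = F × D_ev = 0.35 × 50 = 17.5 mg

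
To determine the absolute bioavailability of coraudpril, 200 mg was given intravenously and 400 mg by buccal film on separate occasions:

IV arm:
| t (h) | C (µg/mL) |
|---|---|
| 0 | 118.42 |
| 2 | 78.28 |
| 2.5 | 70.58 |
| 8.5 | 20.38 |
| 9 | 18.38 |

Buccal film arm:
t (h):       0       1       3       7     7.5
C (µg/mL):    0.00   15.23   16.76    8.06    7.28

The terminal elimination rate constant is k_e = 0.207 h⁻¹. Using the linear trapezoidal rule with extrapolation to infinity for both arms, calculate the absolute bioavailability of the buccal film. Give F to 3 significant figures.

Trapezoidal AUC_0→9 (IV):
  [0→2]: (118.42+78.28)/2 × 2 = 196.7
  [2→2.5]: (78.28+70.58)/2 × 0.5 = 37.215
  [2.5→8.5]: (70.58+20.38)/2 × 6 = 272.88
  [8.5→9]: (20.38+18.38)/2 × 0.5 = 9.69
  Sum = 516.485 µg/mL·h
IV tail: 18.38/0.207 = 88.792; AUC_iv,0→∞ = 516.485 + 88.792 = 605.277 µg/mL·h
Trapezoidal AUC_0→7.5 (buccal film):
  [0→1]: (0.00+15.23)/2 × 1 = 7.615
  [1→3]: (15.23+16.76)/2 × 2 = 31.99
  [3→7]: (16.76+8.06)/2 × 4 = 49.64
  [7→7.5]: (8.06+7.28)/2 × 0.5 = 3.835
  Sum = 93.08 µg/mL·h
buccal film tail: 7.28/0.207 = 35.169; AUC_ev,0→∞ = 93.08 + 35.169 = 128.249 µg/mL·h
F = (AUC_ev/D_ev)/(AUC_iv/D_iv) = (128.249/400)/(605.277/200) = 0.3206225/3.026385 = 0.1059

F = 0.106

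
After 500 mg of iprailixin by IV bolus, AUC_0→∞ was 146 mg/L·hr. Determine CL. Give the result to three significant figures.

CL = Dose_iv / AUC_0→∞
   = 500 / 146 = 3.42466 L/hr

CL = 3.42 L/hr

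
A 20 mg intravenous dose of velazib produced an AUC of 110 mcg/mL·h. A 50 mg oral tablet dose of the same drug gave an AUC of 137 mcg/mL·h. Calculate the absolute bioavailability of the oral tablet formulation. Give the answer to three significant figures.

F = 0.498

F = (AUC_ev / D_ev) / (AUC_iv / D_iv)
  = (137/50) / (110/20)
  = 2.74 / 5.5 = 0.4982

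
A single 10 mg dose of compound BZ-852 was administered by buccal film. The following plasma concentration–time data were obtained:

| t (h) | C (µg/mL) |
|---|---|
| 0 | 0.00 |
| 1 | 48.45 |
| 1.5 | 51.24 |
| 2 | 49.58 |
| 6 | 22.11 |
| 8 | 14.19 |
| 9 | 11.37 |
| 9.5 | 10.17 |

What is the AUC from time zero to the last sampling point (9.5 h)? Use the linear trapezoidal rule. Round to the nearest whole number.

Trapezoidal AUC_0→9.5:
  [0→1]: (0.00+48.45)/2 × 1 = 24.225
  [1→1.5]: (48.45+51.24)/2 × 0.5 = 24.9225
  [1.5→2]: (51.24+49.58)/2 × 0.5 = 25.205
  [2→6]: (49.58+22.11)/2 × 4 = 143.38
  [6→8]: (22.11+14.19)/2 × 2 = 36.3
  [8→9]: (14.19+11.37)/2 × 1 = 12.78
  [9→9.5]: (11.37+10.17)/2 × 0.5 = 5.385
  Sum = 272.1975 µg/mL·h

AUC = 272 µg/mL·h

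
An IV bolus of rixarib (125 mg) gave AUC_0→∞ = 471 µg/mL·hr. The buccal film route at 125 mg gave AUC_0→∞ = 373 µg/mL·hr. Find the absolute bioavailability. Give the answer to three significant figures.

F = 0.792

F = (AUC_ev / D_ev) / (AUC_iv / D_iv)
  = (373/125) / (471/125)
  = 2.984 / 3.768 = 0.7919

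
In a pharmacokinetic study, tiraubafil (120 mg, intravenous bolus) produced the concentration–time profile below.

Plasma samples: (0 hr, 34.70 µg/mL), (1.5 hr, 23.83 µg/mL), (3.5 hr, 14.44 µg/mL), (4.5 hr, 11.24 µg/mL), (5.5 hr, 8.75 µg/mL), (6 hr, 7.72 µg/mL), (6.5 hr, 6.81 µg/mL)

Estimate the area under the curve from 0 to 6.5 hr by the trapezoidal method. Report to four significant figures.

AUC = 112.8 µg/mL·hr

Trapezoidal AUC_0→6.5:
  [0→1.5]: (34.70+23.83)/2 × 1.5 = 43.8975
  [1.5→3.5]: (23.83+14.44)/2 × 2 = 38.27
  [3.5→4.5]: (14.44+11.24)/2 × 1 = 12.84
  [4.5→5.5]: (11.24+8.75)/2 × 1 = 9.995
  [5.5→6]: (8.75+7.72)/2 × 0.5 = 4.1175
  [6→6.5]: (7.72+6.81)/2 × 0.5 = 3.6325
  Sum = 112.7525 µg/mL·hr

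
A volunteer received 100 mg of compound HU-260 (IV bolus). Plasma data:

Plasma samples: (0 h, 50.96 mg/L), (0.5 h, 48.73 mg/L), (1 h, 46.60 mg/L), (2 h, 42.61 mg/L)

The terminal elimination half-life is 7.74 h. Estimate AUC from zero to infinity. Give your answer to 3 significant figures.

Trapezoidal AUC_0→2:
  [0→0.5]: (50.96+48.73)/2 × 0.5 = 24.9225
  [0.5→1]: (48.73+46.60)/2 × 0.5 = 23.8325
  [1→2]: (46.60+42.61)/2 × 1 = 44.605
  Sum = 93.36 mg/L·h
k_e = ln2 / t½ = 0.693147 / 7.74 = 0.0896 h^-1
Extrapolated tail: C_last / k_e = 42.61 / 0.0896 = 475.558
AUC_0→∞ = 93.36 + 475.558 = 568.918 mg/L·h

AUC = 569 mg/L·h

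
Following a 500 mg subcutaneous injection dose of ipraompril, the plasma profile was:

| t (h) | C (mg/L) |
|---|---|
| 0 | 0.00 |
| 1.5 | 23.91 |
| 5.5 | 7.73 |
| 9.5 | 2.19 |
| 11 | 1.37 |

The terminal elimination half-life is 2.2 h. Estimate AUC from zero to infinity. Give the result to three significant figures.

AUC = 108 mg/L·h

Trapezoidal AUC_0→11:
  [0→1.5]: (0.00+23.91)/2 × 1.5 = 17.9325
  [1.5→5.5]: (23.91+7.73)/2 × 4 = 63.28
  [5.5→9.5]: (7.73+2.19)/2 × 4 = 19.84
  [9.5→11]: (2.19+1.37)/2 × 1.5 = 2.67
  Sum = 103.7225 mg/L·h
k_e = ln2 / t½ = 0.693147 / 2.2 = 0.3151 h^-1
Extrapolated tail: C_last / k_e = 1.37 / 0.3151 = 4.348
AUC_0→∞ = 103.7225 + 4.348 = 108.0705 mg/L·h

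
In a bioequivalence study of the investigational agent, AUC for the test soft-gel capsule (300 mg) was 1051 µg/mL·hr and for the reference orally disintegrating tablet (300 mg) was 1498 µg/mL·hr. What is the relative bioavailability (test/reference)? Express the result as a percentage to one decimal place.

F_rel = 70.2%

F_rel = (AUC_test/D_test) / (AUC_ref/D_ref)
      = (1051/300) / (1498/300)
      = 3.50333 / 4.99333 = 0.7016 = 70.16%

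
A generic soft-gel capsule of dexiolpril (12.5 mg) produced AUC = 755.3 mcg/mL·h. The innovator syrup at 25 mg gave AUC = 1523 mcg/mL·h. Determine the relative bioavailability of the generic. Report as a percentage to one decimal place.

F_rel = (AUC_test/D_test) / (AUC_ref/D_ref)
      = (755.3/12.5) / (1523/25)
      = 60.424 / 60.92 = 0.9919 = 99.19%

F_rel = 99.2%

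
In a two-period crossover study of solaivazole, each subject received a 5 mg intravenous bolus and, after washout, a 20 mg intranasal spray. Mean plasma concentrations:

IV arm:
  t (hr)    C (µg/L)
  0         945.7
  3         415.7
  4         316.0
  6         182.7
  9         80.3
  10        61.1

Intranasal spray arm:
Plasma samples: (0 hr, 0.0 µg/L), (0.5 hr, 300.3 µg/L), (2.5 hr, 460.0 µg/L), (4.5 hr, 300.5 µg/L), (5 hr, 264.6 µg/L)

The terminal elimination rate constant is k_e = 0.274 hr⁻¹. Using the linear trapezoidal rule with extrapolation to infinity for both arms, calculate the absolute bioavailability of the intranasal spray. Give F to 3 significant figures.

Trapezoidal AUC_0→10 (IV):
  [0→3]: (945.7+415.7)/2 × 3 = 2042.1
  [3→4]: (415.7+316.0)/2 × 1 = 365.85
  [4→6]: (316.0+182.7)/2 × 2 = 498.7
  [6→9]: (182.7+80.3)/2 × 3 = 394.5
  [9→10]: (80.3+61.1)/2 × 1 = 70.7
  Sum = 3371.85 µg/L·hr
IV tail: 61.1/0.274 = 222.993; AUC_iv,0→∞ = 3371.85 + 222.993 = 3594.843 µg/L·hr
Trapezoidal AUC_0→5 (intranasal spray):
  [0→0.5]: (0.0+300.3)/2 × 0.5 = 75.075
  [0.5→2.5]: (300.3+460.0)/2 × 2 = 760.3
  [2.5→4.5]: (460.0+300.5)/2 × 2 = 760.5
  [4.5→5]: (300.5+264.6)/2 × 0.5 = 141.275
  Sum = 1737.15 µg/L·hr
intranasal spray tail: 264.6/0.274 = 965.693; AUC_ev,0→∞ = 1737.15 + 965.693 = 2702.843 µg/L·hr
F = (AUC_ev/D_ev)/(AUC_iv/D_iv) = (2702.843/20)/(3594.843/5) = 135.14215/718.9686 = 0.1880

F = 0.188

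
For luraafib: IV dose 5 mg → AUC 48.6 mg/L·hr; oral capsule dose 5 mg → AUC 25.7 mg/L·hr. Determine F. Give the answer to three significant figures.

F = 0.529

F = (AUC_ev / D_ev) / (AUC_iv / D_iv)
  = (25.7/5) / (48.6/5)
  = 5.14 / 9.72 = 0.5288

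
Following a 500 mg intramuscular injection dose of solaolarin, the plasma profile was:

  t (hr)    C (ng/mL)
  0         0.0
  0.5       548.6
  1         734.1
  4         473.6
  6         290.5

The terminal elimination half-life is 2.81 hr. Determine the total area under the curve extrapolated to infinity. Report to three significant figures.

AUC = 4210 ng/mL·hr

Trapezoidal AUC_0→6:
  [0→0.5]: (0.0+548.6)/2 × 0.5 = 137.15
  [0.5→1]: (548.6+734.1)/2 × 0.5 = 320.675
  [1→4]: (734.1+473.6)/2 × 3 = 1811.55
  [4→6]: (473.6+290.5)/2 × 2 = 764.1
  Sum = 3033.475 ng/mL·hr
k_e = ln2 / t½ = 0.693147 / 2.81 = 0.2467 hr^-1
Extrapolated tail: C_last / k_e = 290.5 / 0.2467 = 1177.544
AUC_0→∞ = 3033.475 + 1177.544 = 4211.019 ng/mL·hr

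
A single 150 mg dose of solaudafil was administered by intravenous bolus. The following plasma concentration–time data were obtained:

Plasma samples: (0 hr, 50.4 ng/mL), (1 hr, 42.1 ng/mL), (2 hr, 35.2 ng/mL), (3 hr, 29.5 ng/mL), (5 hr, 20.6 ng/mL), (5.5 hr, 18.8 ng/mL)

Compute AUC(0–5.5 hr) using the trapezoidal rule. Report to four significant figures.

Trapezoidal AUC_0→5.5:
  [0→1]: (50.4+42.1)/2 × 1 = 46.25
  [1→2]: (42.1+35.2)/2 × 1 = 38.65
  [2→3]: (35.2+29.5)/2 × 1 = 32.35
  [3→5]: (29.5+20.6)/2 × 2 = 50.1
  [5→5.5]: (20.6+18.8)/2 × 0.5 = 9.85
  Sum = 177.2 ng/mL·hr

AUC = 177.2 ng/mL·hr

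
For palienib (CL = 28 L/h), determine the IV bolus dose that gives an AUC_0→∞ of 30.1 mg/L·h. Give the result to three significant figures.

Dose = 843 mg

Dose_iv = CL × AUC_0→∞
     = 28 × 30.1 = 842.8 mg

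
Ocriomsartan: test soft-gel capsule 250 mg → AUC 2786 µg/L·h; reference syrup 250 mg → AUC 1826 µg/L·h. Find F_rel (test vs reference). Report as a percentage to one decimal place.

F_rel = 152.6%

F_rel = (AUC_test/D_test) / (AUC_ref/D_ref)
      = (2786/250) / (1826/250)
      = 11.144 / 7.304 = 1.5257 = 152.57%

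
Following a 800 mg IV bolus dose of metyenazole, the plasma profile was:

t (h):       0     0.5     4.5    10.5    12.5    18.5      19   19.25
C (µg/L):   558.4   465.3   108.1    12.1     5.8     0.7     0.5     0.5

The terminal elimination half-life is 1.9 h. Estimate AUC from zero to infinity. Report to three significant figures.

AUC = 1800 µg/L·h

Trapezoidal AUC_0→19.25:
  [0→0.5]: (558.4+465.3)/2 × 0.5 = 255.925
  [0.5→4.5]: (465.3+108.1)/2 × 4 = 1146.8
  [4.5→10.5]: (108.1+12.1)/2 × 6 = 360.6
  [10.5→12.5]: (12.1+5.8)/2 × 2 = 17.9
  [12.5→18.5]: (5.8+0.7)/2 × 6 = 19.5
  [18.5→19]: (0.7+0.5)/2 × 0.5 = 0.3
  [19→19.25]: (0.5+0.5)/2 × 0.25 = 0.125
  Sum = 1801.15 µg/L·h
k_e = ln2 / t½ = 0.693147 / 1.9 = 0.3648 h^-1
Extrapolated tail: C_last / k_e = 0.5 / 0.3648 = 1.371
AUC_0→∞ = 1801.15 + 1.371 = 1802.521 µg/L·h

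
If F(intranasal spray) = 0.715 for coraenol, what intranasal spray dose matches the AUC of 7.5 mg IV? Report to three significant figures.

For equal systemic exposure: F × D_ev = D_iv
D_ev = D_iv / F = 7.5 / 0.715 = 10.4895 mg

D_intranasal = 10.5 mg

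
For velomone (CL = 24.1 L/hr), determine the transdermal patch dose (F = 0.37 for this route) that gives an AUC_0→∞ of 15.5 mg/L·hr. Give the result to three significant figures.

Dose = 1010 mg

Dose = CL × AUC_0→∞ / F
     = 24.1 × 15.5 / 0.37 = 1009.59 mg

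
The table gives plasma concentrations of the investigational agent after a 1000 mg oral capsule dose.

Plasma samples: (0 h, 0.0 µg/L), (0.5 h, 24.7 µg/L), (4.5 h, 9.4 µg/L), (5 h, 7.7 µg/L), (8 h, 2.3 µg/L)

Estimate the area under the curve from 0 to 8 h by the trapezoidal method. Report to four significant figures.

AUC = 93.65 µg/L·h

Trapezoidal AUC_0→8:
  [0→0.5]: (0.0+24.7)/2 × 0.5 = 6.175
  [0.5→4.5]: (24.7+9.4)/2 × 4 = 68.2
  [4.5→5]: (9.4+7.7)/2 × 0.5 = 4.275
  [5→8]: (7.7+2.3)/2 × 3 = 15.0
  Sum = 93.65 µg/L·h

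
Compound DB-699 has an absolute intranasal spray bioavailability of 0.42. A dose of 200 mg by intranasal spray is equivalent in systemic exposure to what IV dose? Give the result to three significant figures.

D_iv = 84.0 mg

Systemic exposure from an extravascular dose = F × D_ev, so the equivalent IV dose is F × D_ev.
D_iv = F × D_ev = 0.42 × 200 = 84 mg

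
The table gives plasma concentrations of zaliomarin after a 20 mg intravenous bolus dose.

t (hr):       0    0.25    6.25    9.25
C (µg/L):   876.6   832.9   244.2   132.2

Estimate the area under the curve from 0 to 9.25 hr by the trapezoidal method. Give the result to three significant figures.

Trapezoidal AUC_0→9.25:
  [0→0.25]: (876.6+832.9)/2 × 0.25 = 213.6875
  [0.25→6.25]: (832.9+244.2)/2 × 6 = 3231.3
  [6.25→9.25]: (244.2+132.2)/2 × 3 = 564.6
  Sum = 4009.5875 µg/L·hr

AUC = 4010 µg/L·hr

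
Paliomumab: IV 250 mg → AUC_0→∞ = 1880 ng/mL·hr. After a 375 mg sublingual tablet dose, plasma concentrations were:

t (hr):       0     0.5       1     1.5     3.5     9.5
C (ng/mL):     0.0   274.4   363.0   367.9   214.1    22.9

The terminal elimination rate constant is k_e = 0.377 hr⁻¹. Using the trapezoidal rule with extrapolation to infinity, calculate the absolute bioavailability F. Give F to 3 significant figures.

F = 0.626

Trapezoidal AUC_0→9.5 (sublingual tablet):
  [0→0.5]: (0.0+274.4)/2 × 0.5 = 68.6
  [0.5→1]: (274.4+363.0)/2 × 0.5 = 159.35
  [1→1.5]: (363.0+367.9)/2 × 0.5 = 182.725
  [1.5→3.5]: (367.9+214.1)/2 × 2 = 582.0
  [3.5→9.5]: (214.1+22.9)/2 × 6 = 711.0
  Sum = 1703.675 ng/mL·hr
Tail: C_last/k_e = 22.9/0.377 = 60.743
AUC_0→∞ (sublingual tablet) = 1703.675 + 60.743 = 1764.418 ng/mL·hr
F = (AUC_ev/D_ev)/(AUC_iv/D_iv) = (1764.418/375)/(1880/250) = 4.70511/7.52 = 0.6257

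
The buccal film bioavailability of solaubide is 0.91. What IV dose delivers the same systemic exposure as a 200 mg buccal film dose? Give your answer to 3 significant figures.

Systemic exposure from an extravascular dose = F × D_ev, so the equivalent IV dose is F × D_ev.
D_iv = F × D_ev = 0.91 × 200 = 182 mg

D_iv = 182 mg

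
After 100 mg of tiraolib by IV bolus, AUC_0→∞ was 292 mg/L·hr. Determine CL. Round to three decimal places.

CL = Dose_iv / AUC_0→∞
   = 100 / 292 = 0.342466 L/hr

CL = 0.342 L/hr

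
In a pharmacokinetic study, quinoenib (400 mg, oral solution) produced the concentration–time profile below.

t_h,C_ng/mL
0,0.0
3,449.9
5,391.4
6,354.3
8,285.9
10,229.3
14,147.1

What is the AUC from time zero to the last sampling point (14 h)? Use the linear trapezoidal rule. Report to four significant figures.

Trapezoidal AUC_0→14:
  [0→3]: (0.0+449.9)/2 × 3 = 674.85
  [3→5]: (449.9+391.4)/2 × 2 = 841.3
  [5→6]: (391.4+354.3)/2 × 1 = 372.85
  [6→8]: (354.3+285.9)/2 × 2 = 640.2
  [8→10]: (285.9+229.3)/2 × 2 = 515.2
  [10→14]: (229.3+147.1)/2 × 4 = 752.8
  Sum = 3797.2 ng/mL·h

AUC = 3797 ng/mL·h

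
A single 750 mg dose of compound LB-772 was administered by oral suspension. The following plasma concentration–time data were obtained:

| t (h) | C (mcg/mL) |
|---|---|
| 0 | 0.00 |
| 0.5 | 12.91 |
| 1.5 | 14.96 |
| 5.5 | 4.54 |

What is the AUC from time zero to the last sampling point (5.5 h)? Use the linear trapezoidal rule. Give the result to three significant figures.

AUC = 56.2 mcg/mL·h

Trapezoidal AUC_0→5.5:
  [0→0.5]: (0.00+12.91)/2 × 0.5 = 3.2275
  [0.5→1.5]: (12.91+14.96)/2 × 1 = 13.935
  [1.5→5.5]: (14.96+4.54)/2 × 4 = 39.0
  Sum = 56.1625 mcg/mL·h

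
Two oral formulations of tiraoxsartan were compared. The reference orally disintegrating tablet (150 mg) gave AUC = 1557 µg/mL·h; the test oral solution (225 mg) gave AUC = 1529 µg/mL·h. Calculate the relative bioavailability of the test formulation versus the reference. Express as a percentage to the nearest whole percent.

F_rel = 65%

F_rel = (AUC_test/D_test) / (AUC_ref/D_ref)
      = (1529/225) / (1557/150)
      = 6.79556 / 10.38 = 0.6547 = 65.47%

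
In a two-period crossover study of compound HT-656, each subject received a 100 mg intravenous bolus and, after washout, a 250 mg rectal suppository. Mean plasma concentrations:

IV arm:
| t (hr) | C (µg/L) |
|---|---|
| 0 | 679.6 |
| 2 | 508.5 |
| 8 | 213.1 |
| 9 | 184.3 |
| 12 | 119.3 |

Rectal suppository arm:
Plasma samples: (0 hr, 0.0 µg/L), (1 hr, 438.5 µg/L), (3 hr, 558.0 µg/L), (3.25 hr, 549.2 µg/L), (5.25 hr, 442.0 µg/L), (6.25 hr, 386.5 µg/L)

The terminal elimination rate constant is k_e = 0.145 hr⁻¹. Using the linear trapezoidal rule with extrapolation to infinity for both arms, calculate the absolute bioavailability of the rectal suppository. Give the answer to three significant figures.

F = 0.449

Trapezoidal AUC_0→12 (IV):
  [0→2]: (679.6+508.5)/2 × 2 = 1188.1
  [2→8]: (508.5+213.1)/2 × 6 = 2164.8
  [8→9]: (213.1+184.3)/2 × 1 = 198.7
  [9→12]: (184.3+119.3)/2 × 3 = 455.4
  Sum = 4007.0 µg/L·hr
IV tail: 119.3/0.145 = 822.759; AUC_iv,0→∞ = 4007.0 + 822.759 = 4829.759 µg/L·hr
Trapezoidal AUC_0→6.25 (rectal suppository):
  [0→1]: (0.0+438.5)/2 × 1 = 219.25
  [1→3]: (438.5+558.0)/2 × 2 = 996.5
  [3→3.25]: (558.0+549.2)/2 × 0.25 = 138.4
  [3.25→5.25]: (549.2+442.0)/2 × 2 = 991.2
  [5.25→6.25]: (442.0+386.5)/2 × 1 = 414.25
  Sum = 2759.6 µg/L·hr
rectal suppository tail: 386.5/0.145 = 2665.517; AUC_ev,0→∞ = 2759.6 + 2665.517 = 5425.117 µg/L·hr
F = (AUC_ev/D_ev)/(AUC_iv/D_iv) = (5425.117/250)/(4829.759/100) = 21.700468/48.29759 = 0.4493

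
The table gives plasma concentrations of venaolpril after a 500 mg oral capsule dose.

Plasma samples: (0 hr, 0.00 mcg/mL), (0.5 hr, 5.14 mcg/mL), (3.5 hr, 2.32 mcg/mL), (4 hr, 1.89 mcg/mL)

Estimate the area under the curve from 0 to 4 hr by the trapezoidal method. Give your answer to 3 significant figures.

AUC = 13.5 mcg/mL·hr

Trapezoidal AUC_0→4:
  [0→0.5]: (0.00+5.14)/2 × 0.5 = 1.285
  [0.5→3.5]: (5.14+2.32)/2 × 3 = 11.19
  [3.5→4]: (2.32+1.89)/2 × 0.5 = 1.0525
  Sum = 13.5275 mcg/mL·hr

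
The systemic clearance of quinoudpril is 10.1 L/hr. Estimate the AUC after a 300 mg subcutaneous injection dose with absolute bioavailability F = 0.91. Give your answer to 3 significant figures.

AUC = 27.0 mg/L·hr

AUC_0→∞ = F × Dose / CL
        = 0.91 × 300 / 10.1 = 27.0297 mg/L·hr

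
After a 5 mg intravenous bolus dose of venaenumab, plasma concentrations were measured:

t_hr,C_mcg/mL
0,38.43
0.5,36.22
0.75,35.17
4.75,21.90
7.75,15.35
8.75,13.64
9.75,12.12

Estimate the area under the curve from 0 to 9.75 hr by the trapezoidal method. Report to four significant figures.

AUC = 225.0 mcg/mL·hr

Trapezoidal AUC_0→9.75:
  [0→0.5]: (38.43+36.22)/2 × 0.5 = 18.6625
  [0.5→0.75]: (36.22+35.17)/2 × 0.25 = 8.92375
  [0.75→4.75]: (35.17+21.90)/2 × 4 = 114.14
  [4.75→7.75]: (21.90+15.35)/2 × 3 = 55.875
  [7.75→8.75]: (15.35+13.64)/2 × 1 = 14.495
  [8.75→9.75]: (13.64+12.12)/2 × 1 = 12.88
  Sum = 224.97625 mcg/mL·hr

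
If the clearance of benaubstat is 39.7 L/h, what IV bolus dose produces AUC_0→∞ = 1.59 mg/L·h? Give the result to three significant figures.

Dose_iv = CL × AUC_0→∞
     = 39.7 × 1.59 = 63.123 mg

Dose = 63.1 mg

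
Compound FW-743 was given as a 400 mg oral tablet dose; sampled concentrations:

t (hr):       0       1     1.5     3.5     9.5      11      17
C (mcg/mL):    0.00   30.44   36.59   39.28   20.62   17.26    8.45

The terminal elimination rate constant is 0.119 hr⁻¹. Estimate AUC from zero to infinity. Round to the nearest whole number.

AUC = 464 mcg/mL·hr

Trapezoidal AUC_0→17:
  [0→1]: (0.00+30.44)/2 × 1 = 15.22
  [1→1.5]: (30.44+36.59)/2 × 0.5 = 16.7575
  [1.5→3.5]: (36.59+39.28)/2 × 2 = 75.87
  [3.5→9.5]: (39.28+20.62)/2 × 6 = 179.7
  [9.5→11]: (20.62+17.26)/2 × 1.5 = 28.41
  [11→17]: (17.26+8.45)/2 × 6 = 77.13
  Sum = 393.0875 mcg/mL·hr
Extrapolated tail: C_last / k_e = 8.45 / 0.119 = 71.008
AUC_0→∞ = 393.0875 + 71.008 = 464.0955 mcg/mL·hr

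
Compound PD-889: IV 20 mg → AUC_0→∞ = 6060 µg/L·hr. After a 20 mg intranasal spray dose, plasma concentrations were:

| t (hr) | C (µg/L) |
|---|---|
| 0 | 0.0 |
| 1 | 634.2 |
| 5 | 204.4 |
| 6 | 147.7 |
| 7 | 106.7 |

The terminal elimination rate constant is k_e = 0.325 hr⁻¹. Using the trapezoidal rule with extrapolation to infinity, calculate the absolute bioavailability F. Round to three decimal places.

Trapezoidal AUC_0→7 (intranasal spray):
  [0→1]: (0.0+634.2)/2 × 1 = 317.1
  [1→5]: (634.2+204.4)/2 × 4 = 1677.2
  [5→6]: (204.4+147.7)/2 × 1 = 176.05
  [6→7]: (147.7+106.7)/2 × 1 = 127.2
  Sum = 2297.55 µg/L·hr
Tail: C_last/k_e = 106.7/0.325 = 328.308
AUC_0→∞ (intranasal spray) = 2297.55 + 328.308 = 2625.858 µg/L·hr
F = (AUC_ev/D_ev)/(AUC_iv/D_iv) = (2625.858/20)/(6060/20) = 131.2929/303 = 0.4333

F = 0.433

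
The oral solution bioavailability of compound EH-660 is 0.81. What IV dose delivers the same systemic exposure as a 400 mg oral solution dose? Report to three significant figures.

Systemic exposure from an extravascular dose = F × D_ev, so the equivalent IV dose is F × D_ev.
D_iv = F × D_ev = 0.81 × 400 = 324 mg

D_iv = 324 mg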